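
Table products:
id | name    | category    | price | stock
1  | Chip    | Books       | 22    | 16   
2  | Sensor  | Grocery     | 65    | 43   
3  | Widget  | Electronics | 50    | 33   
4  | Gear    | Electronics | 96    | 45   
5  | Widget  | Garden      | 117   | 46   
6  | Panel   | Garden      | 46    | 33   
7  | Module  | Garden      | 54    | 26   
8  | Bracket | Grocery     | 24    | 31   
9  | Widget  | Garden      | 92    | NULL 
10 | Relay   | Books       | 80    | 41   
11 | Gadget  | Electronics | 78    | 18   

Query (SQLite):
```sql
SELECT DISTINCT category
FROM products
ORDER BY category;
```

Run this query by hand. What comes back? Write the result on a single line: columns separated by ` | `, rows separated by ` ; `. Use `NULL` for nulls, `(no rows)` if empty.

Books ; Electronics ; Garden ; Grocery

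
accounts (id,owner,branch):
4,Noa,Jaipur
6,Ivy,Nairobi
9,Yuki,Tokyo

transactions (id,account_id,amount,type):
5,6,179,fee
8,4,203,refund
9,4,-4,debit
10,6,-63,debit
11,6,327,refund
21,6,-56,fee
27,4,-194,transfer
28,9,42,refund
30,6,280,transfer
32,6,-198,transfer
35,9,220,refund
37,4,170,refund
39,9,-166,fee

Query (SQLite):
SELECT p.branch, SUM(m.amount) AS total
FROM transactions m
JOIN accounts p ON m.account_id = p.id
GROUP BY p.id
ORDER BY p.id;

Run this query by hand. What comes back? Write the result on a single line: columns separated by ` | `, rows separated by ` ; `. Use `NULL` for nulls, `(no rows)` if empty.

Join each transactions row to its accounts via account_id.
Group joined rows by accounts.id; compute SUM(m.amount) per group.
  4: ids {8, 9, 27, 37} → SUM(m.amount)=175
  6: ids {5, 10, 11, 21, 30, 32} → SUM(m.amount)=469
  9: ids {28, 35, 39} → SUM(m.amount)=96

Jaipur | 175 ; Nairobi | 469 ; Tokyo | 96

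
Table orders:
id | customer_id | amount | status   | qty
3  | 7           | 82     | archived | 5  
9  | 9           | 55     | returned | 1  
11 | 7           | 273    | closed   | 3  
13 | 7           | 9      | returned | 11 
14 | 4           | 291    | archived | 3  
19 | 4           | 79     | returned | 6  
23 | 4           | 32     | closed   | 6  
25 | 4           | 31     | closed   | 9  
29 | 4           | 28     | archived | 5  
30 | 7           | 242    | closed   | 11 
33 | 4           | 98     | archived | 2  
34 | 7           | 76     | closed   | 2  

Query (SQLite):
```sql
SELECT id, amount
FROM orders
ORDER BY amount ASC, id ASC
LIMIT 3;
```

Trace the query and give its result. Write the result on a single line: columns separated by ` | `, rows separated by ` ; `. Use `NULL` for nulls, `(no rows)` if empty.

Sort by amount asc, tiebreak id asc: (9, id=13), (28, id=29), (31, id=25), (32, id=23), (55, id=9), (76, id=34) …. Take first 3.

13 | 9 ; 29 | 28 ; 25 | 31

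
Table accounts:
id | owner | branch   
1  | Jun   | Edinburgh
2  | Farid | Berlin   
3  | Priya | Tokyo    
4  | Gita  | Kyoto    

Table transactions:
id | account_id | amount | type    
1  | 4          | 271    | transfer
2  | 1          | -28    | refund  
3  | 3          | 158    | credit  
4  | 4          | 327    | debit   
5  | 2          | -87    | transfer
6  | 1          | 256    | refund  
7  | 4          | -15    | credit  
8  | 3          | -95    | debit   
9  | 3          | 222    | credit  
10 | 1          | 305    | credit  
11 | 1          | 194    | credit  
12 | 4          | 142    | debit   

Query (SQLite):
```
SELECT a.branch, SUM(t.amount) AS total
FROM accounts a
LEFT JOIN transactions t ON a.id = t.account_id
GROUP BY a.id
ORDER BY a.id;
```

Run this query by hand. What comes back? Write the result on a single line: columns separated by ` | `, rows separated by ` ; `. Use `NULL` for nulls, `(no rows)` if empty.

LEFT JOIN keeps every accounts row; unmatched ones get NULL for transactions columns.
Group by accounts.id and compute SUM(t.amount). SUM over an all-NULL group is NULL.
  1: ids {2, 6, 10, 11} → SUM(t.amount)=727
  2: ids {5} → SUM(t.amount)=-87
  3: ids {3, 8, 9} → SUM(t.amount)=285
  4: ids {1, 4, 7, 12} → SUM(t.amount)=725

Edinburgh | 727 ; Berlin | -87 ; Tokyo | 285 ; Kyoto | 725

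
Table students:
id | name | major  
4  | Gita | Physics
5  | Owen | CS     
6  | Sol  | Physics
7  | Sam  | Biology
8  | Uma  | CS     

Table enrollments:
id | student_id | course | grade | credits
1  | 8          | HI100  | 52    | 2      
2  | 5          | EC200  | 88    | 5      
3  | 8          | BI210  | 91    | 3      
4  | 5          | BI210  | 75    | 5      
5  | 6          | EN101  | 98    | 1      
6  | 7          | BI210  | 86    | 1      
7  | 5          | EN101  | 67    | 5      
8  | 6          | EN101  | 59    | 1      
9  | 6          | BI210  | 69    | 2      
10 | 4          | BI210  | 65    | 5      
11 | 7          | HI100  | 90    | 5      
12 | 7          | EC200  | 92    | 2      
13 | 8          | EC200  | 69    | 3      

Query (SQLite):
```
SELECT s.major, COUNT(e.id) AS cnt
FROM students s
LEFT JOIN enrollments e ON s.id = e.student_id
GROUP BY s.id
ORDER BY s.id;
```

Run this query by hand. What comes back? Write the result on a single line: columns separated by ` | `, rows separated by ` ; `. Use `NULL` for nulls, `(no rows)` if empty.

Physics | 1 ; CS | 3 ; Physics | 3 ; Biology | 3 ; CS | 3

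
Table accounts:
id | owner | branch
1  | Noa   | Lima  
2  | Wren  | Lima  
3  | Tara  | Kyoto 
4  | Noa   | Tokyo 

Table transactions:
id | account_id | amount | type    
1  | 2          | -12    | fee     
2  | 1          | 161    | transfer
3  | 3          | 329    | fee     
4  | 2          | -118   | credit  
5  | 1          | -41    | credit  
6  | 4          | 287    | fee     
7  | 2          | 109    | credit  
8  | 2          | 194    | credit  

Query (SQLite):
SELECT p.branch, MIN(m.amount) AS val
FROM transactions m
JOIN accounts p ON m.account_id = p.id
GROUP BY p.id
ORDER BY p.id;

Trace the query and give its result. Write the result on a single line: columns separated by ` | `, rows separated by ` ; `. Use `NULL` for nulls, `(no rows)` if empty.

Join each transactions row to its accounts via account_id.
Group joined rows by accounts.id; compute MIN(m.amount) per group.
  1: ids {2, 5} → MIN(m.amount)=-41
  2: ids {1, 4, 7, 8} → MIN(m.amount)=-118
  3: ids {3} → MIN(m.amount)=329
  4: ids {6} → MIN(m.amount)=287

Lima | -41 ; Lima | -118 ; Kyoto | 329 ; Tokyo | 287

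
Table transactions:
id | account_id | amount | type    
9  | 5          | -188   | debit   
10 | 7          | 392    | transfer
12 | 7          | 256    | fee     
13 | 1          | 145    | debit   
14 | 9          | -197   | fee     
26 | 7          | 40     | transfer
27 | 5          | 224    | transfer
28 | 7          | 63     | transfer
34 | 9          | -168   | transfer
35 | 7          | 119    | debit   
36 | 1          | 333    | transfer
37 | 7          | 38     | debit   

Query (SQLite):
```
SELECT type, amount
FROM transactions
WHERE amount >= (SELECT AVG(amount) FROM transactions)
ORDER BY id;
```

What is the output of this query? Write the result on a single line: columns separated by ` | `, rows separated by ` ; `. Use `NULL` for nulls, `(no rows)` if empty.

Scalar subquery: AVG(amount) over all transactions rows = 88.083333 (≈; comparison uses full precision).
Keep rows where amount >= that value.

transfer | 392 ; fee | 256 ; debit | 145 ; transfer | 224 ; debit | 119 ; transfer | 333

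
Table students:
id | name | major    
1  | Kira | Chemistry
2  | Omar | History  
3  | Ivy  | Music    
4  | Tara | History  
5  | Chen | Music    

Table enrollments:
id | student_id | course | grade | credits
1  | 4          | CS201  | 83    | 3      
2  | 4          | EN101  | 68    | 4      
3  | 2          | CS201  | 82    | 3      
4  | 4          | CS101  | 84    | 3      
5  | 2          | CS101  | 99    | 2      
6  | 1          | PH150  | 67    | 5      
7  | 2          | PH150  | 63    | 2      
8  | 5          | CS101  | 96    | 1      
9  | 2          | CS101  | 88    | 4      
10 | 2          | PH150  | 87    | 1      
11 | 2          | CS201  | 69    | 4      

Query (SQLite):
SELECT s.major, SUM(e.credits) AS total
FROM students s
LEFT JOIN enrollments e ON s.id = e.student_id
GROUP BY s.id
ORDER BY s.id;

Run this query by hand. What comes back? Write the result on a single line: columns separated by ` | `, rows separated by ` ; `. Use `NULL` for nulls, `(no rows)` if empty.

LEFT JOIN keeps every students row; unmatched ones get NULL for enrollments columns.
Group by students.id and compute SUM(e.credits). SUM over an all-NULL group is NULL.
  1: ids {6} → SUM(e.credits)=5
  2: ids {3, 5, 7, 9, 10, 11} → SUM(e.credits)=16
  3: ids {—} → SUM(e.credits)=NULL
  4: ids {1, 2, 4} → SUM(e.credits)=10
  5: ids {8} → SUM(e.credits)=1

Chemistry | 5 ; History | 16 ; Music | NULL ; History | 10 ; Music | 1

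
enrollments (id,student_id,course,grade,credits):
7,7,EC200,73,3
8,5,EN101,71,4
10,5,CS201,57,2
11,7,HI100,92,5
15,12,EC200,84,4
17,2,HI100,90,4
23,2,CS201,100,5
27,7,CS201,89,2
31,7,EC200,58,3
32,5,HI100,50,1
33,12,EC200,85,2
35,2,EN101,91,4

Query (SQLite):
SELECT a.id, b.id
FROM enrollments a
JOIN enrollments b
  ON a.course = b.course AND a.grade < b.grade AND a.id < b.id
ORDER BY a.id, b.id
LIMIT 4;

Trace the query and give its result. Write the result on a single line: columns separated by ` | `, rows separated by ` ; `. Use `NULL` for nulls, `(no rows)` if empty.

Pairs (a,b) with same course, a.grade < b.grade, a.id < b.id.
course groups: CS201:{10,23,27} EC200:{7,15,31,33} EN101:{8,35} HI100:{11,17,32}
Ordered by (a.id, b.id); first 4.

7 | 15 ; 7 | 33 ; 8 | 35 ; 10 | 23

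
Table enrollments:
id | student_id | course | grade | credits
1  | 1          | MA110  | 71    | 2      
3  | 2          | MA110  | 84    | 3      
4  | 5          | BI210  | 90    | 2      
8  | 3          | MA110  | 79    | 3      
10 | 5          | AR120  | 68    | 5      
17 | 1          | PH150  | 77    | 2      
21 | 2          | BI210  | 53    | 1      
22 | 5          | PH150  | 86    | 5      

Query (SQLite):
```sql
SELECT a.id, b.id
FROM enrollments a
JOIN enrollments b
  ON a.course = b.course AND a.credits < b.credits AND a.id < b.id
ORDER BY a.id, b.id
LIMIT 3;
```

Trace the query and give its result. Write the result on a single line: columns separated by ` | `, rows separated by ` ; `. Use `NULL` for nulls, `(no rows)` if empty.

Pairs (a,b) with same course, a.credits < b.credits, a.id < b.id.
course groups: AR120:{10} BI210:{4,21} MA110:{1,3,8} PH150:{17,22}
Ordered by (a.id, b.id); first 3.

1 | 3 ; 1 | 8 ; 17 | 22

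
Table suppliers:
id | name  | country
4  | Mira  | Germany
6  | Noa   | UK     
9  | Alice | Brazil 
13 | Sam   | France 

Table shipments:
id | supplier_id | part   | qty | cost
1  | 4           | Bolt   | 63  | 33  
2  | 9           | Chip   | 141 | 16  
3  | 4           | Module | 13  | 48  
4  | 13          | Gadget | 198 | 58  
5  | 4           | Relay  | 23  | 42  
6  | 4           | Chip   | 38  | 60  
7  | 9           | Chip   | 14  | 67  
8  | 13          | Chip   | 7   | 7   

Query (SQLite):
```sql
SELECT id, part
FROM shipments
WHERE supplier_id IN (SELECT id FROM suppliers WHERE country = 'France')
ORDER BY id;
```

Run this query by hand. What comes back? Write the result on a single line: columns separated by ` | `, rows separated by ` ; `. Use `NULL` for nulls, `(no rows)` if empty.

4 | Gadget ; 8 | Chip

Inner query: suppliers.id where country = 'France'.
Outer: keep shipments rows whose supplier_id is in that set.
Inner query → {13}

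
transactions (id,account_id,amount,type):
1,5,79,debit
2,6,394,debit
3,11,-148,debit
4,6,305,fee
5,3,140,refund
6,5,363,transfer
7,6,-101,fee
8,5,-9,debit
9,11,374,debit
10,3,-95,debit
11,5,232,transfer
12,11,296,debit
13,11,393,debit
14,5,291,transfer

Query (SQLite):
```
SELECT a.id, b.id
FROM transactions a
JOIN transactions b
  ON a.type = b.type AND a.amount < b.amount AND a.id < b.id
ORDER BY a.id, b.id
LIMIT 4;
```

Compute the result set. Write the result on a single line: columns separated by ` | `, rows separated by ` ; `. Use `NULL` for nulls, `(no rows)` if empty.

Pairs (a,b) with same type, a.amount < b.amount, a.id < b.id.
type groups: debit:{1,2,3,8,9,10,12,13} fee:{4,7} refund:{5} transfer:{6,11,14}
Ordered by (a.id, b.id); first 4.

1 | 2 ; 1 | 9 ; 1 | 12 ; 1 | 13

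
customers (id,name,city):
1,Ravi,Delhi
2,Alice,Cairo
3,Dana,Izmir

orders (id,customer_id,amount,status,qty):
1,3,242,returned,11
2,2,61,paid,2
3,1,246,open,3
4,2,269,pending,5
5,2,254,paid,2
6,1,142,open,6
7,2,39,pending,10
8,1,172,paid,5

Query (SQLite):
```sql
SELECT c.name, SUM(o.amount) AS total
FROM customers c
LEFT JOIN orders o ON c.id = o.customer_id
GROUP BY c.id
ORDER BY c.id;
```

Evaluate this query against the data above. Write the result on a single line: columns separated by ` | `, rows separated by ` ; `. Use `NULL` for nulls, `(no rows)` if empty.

Ravi | 560 ; Alice | 623 ; Dana | 242

LEFT JOIN keeps every customers row; unmatched ones get NULL for orders columns.
Group by customers.id and compute SUM(o.amount). SUM over an all-NULL group is NULL.
  1: ids {3, 6, 8} → SUM(o.amount)=560
  2: ids {2, 4, 5, 7} → SUM(o.amount)=623
  3: ids {1} → SUM(o.amount)=242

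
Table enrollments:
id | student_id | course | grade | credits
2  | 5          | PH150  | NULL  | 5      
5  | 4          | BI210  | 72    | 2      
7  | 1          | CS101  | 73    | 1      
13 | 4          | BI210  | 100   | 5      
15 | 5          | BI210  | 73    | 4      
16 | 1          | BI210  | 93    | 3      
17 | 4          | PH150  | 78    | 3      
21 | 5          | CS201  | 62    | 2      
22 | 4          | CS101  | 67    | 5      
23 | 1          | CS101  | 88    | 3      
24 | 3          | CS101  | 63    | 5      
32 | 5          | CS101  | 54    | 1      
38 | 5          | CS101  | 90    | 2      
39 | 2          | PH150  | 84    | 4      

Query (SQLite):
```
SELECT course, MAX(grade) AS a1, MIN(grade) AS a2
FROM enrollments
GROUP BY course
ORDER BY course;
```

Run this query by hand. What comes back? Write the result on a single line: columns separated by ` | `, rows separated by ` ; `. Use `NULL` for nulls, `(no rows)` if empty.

BI210 | 100 | 72 ; CS101 | 90 | 54 ; CS201 | 62 | 62 ; PH150 | 84 | 78

Group enrollments by course.
Per group compute: MAX(grade), MIN(grade).
  BI210: ids {5, 13, 15, 16} → MAX(grade)=100, MIN(grade)=72
  CS101: ids {7, 22, 23, 24, 32, 38} → MAX(grade)=90, MIN(grade)=54
  CS201: ids {21} → MAX(grade)=62, MIN(grade)=62
  PH150: ids {2, 17, 39} → MAX(grade)=84, MIN(grade)=78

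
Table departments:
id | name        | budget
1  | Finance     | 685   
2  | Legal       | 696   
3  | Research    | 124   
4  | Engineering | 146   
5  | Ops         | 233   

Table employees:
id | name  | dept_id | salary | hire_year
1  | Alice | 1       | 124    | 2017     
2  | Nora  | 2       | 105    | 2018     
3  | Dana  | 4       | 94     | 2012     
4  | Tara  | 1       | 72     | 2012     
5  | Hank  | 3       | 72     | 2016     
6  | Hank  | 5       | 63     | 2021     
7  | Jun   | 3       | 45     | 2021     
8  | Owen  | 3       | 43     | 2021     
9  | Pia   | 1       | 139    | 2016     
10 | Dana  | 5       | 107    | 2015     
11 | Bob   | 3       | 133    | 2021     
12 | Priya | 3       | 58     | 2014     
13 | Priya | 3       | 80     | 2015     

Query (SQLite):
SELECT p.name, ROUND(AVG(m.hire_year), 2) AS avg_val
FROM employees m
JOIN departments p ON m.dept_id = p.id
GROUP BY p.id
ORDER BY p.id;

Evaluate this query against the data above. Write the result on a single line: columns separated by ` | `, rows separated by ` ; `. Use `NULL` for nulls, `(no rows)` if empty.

Join each employees row to its departments via dept_id.
Group joined rows by departments.id; compute ROUND(AVG(m.hire_year), 2) per group.
  1: ids {1, 4, 9} → ROUND(AVG(m.hire_year), 2)=2015
  2: ids {2} → ROUND(AVG(m.hire_year), 2)=2018
  3: ids {5, 7, 8, 11, 12, 13} → ROUND(AVG(m.hire_year), 2)=2018
  4: ids {3} → ROUND(AVG(m.hire_year), 2)=2012
  5: ids {6, 10} → ROUND(AVG(m.hire_year), 2)=2018

Finance | 2015 ; Legal | 2018 ; Research | 2018 ; Engineering | 2012 ; Ops | 2018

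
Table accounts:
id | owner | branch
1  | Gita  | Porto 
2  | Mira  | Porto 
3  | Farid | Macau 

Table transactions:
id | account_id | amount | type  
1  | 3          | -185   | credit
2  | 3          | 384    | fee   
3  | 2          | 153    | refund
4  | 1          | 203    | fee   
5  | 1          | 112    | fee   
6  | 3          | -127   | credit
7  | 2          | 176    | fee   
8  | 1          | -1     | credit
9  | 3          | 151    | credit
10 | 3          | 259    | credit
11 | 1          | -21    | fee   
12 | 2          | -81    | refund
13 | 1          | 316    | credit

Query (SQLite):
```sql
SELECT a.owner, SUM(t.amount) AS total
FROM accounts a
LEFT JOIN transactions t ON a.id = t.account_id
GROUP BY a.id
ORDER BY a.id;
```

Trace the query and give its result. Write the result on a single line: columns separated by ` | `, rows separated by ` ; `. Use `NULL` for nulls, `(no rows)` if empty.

Gita | 609 ; Mira | 248 ; Farid | 482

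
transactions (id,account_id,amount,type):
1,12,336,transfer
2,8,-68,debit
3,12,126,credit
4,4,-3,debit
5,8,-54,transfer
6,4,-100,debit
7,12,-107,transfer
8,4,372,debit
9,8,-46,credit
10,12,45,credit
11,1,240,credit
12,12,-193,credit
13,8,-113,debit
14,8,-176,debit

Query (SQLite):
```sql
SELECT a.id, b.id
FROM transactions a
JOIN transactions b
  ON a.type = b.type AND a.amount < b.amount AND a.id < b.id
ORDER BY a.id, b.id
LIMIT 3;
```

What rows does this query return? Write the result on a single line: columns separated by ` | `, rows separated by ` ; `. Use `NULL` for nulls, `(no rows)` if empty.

2 | 4 ; 2 | 8 ; 3 | 11

Pairs (a,b) with same type, a.amount < b.amount, a.id < b.id.
type groups: credit:{3,9,10,11,12} debit:{2,4,6,8,13,14} transfer:{1,5,7}
Ordered by (a.id, b.id); first 3.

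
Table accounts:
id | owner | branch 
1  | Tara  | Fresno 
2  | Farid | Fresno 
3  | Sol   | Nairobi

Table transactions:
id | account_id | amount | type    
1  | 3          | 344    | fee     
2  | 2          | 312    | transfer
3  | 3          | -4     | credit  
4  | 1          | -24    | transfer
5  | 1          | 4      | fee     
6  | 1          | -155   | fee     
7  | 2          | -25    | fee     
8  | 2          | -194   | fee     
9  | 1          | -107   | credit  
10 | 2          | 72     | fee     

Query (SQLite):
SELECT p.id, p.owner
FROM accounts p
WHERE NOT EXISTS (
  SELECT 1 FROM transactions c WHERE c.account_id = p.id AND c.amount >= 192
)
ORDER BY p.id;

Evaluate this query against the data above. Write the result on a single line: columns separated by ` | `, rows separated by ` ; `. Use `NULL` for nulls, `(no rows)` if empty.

For each accounts row, check whether any transactions with matching account_id has amount >= 192.
Keep rows where that is false.

1 | Tara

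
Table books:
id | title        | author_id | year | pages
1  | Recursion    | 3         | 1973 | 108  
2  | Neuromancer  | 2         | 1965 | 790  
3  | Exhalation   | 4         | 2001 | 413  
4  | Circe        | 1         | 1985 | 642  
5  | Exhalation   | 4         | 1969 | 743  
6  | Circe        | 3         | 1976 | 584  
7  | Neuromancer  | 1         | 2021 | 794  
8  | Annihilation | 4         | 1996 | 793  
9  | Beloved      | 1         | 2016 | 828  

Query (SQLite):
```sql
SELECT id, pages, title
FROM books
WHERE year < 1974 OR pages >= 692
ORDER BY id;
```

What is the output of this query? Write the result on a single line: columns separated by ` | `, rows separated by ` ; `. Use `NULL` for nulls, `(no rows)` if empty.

1 | 108 | Recursion ; 2 | 790 | Neuromancer ; 5 | 743 | Exhalation ; 7 | 794 | Neuromancer ; 8 | 793 | Annihilation ; 9 | 828 | Beloved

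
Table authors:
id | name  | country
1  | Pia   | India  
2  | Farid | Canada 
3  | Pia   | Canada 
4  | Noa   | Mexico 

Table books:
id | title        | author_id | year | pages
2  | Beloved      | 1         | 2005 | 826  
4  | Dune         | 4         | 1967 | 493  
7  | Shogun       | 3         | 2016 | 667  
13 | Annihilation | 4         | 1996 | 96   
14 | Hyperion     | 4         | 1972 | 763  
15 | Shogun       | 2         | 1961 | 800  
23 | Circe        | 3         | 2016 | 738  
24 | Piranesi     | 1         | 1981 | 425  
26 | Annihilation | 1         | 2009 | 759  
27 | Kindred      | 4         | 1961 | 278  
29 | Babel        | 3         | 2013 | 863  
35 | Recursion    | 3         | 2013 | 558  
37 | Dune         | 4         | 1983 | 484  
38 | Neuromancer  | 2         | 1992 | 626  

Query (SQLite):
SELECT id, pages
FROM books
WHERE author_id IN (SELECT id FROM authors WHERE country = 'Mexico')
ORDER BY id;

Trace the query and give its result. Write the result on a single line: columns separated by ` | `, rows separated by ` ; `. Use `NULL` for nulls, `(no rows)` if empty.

4 | 493 ; 13 | 96 ; 14 | 763 ; 27 | 278 ; 37 | 484

Inner query: authors.id where country = 'Mexico'.
Outer: keep books rows whose author_id is in that set.
Inner query → {4}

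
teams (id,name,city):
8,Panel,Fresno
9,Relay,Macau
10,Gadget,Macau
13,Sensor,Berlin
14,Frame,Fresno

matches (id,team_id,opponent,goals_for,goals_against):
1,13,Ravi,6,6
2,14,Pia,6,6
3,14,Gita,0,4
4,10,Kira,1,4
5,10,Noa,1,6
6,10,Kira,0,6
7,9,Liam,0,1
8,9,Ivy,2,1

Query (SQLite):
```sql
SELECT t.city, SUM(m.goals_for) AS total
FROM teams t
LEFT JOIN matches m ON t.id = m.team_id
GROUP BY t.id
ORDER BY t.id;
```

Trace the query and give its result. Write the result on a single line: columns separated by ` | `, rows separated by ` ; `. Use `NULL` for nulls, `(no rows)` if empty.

LEFT JOIN keeps every teams row; unmatched ones get NULL for matches columns.
Group by teams.id and compute SUM(m.goals_for). SUM over an all-NULL group is NULL.
  8: ids {—} → SUM(m.goals_for)=NULL
  9: ids {7, 8} → SUM(m.goals_for)=2
  10: ids {4, 5, 6} → SUM(m.goals_for)=2
  13: ids {1} → SUM(m.goals_for)=6
  14: ids {2, 3} → SUM(m.goals_for)=6

Fresno | NULL ; Macau | 2 ; Macau | 2 ; Berlin | 6 ; Fresno | 6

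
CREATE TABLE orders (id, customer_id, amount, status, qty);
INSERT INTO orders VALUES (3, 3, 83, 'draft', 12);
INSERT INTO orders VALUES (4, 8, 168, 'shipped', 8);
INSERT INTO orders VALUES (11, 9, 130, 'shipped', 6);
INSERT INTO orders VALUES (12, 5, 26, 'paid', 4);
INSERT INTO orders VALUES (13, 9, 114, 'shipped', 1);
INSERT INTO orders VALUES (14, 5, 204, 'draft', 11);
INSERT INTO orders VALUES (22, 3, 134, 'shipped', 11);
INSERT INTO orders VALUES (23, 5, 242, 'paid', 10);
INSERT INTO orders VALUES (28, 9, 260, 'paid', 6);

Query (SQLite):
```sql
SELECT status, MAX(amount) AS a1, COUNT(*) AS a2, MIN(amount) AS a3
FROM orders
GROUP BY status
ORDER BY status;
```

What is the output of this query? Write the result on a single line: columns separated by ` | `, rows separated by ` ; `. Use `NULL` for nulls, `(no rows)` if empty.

draft | 204 | 2 | 83 ; paid | 260 | 3 | 26 ; shipped | 168 | 4 | 114

Group orders by status.
Per group compute: MAX(amount), COUNT(*), MIN(amount).
  draft: ids {3, 14} → MAX(amount)=204, COUNT(*)=2, MIN(amount)=83
  paid: ids {12, 23, 28} → MAX(amount)=260, COUNT(*)=3, MIN(amount)=26
  shipped: ids {4, 11, 13, 22} → MAX(amount)=168, COUNT(*)=4, MIN(amount)=114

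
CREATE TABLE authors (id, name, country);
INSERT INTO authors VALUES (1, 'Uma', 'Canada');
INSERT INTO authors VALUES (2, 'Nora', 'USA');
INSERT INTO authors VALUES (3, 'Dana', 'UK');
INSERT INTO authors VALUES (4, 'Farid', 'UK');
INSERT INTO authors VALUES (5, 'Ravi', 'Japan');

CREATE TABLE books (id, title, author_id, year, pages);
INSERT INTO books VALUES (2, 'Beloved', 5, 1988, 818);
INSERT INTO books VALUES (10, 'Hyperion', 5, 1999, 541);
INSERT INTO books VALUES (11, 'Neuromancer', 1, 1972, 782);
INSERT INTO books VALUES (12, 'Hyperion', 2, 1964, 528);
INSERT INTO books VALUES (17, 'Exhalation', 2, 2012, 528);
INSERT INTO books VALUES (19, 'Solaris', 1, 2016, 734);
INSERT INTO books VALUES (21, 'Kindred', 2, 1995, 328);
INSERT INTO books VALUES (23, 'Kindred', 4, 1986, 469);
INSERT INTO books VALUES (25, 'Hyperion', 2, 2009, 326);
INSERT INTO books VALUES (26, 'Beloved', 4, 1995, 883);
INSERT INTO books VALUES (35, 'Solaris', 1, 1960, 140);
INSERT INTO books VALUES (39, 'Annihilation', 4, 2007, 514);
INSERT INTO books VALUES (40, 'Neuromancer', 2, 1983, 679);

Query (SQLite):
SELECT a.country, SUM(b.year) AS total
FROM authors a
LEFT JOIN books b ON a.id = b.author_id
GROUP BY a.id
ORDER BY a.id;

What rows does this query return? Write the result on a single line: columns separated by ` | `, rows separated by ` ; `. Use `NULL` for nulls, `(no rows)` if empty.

LEFT JOIN keeps every authors row; unmatched ones get NULL for books columns.
Group by authors.id and compute SUM(b.year). SUM over an all-NULL group is NULL.
  1: ids {11, 19, 35} → SUM(b.year)=5948
  2: ids {12, 17, 21, 25, 40} → SUM(b.year)=9963
  3: ids {—} → SUM(b.year)=NULL
  4: ids {23, 26, 39} → SUM(b.year)=5988
  5: ids {2, 10} → SUM(b.year)=3987

Canada | 5948 ; USA | 9963 ; UK | NULL ; UK | 5988 ; Japan | 3987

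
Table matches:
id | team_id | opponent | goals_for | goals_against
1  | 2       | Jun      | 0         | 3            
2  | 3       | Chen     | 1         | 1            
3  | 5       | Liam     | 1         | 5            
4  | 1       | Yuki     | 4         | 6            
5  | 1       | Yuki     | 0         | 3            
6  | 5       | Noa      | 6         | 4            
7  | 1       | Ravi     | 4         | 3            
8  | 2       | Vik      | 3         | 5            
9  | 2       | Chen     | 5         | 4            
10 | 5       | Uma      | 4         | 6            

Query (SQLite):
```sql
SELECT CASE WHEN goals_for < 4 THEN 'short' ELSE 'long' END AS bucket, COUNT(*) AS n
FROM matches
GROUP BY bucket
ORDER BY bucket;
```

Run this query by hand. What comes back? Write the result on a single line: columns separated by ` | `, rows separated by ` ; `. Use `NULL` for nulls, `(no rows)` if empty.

Bucket rows by goals_for < 4 → 'short' else 'long'; count each bucket.

long | 5 ; short | 5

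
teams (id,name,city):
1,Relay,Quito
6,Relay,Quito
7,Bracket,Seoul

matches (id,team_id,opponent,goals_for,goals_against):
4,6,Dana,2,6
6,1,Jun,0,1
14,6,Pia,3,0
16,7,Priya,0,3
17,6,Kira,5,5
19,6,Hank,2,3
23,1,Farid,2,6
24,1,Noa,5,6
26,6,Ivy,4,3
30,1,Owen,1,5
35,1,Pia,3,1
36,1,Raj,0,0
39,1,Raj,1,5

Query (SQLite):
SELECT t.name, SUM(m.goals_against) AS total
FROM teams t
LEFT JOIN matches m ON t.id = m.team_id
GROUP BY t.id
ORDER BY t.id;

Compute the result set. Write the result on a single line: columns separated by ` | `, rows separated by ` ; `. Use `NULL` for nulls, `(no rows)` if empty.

Relay | 24 ; Relay | 17 ; Bracket | 3

LEFT JOIN keeps every teams row; unmatched ones get NULL for matches columns.
Group by teams.id and compute SUM(m.goals_against). SUM over an all-NULL group is NULL.
  1: ids {6, 23, 24, 30, 35, 36, 39} → SUM(m.goals_against)=24
  6: ids {4, 14, 17, 19, 26} → SUM(m.goals_against)=17
  7: ids {16} → SUM(m.goals_against)=3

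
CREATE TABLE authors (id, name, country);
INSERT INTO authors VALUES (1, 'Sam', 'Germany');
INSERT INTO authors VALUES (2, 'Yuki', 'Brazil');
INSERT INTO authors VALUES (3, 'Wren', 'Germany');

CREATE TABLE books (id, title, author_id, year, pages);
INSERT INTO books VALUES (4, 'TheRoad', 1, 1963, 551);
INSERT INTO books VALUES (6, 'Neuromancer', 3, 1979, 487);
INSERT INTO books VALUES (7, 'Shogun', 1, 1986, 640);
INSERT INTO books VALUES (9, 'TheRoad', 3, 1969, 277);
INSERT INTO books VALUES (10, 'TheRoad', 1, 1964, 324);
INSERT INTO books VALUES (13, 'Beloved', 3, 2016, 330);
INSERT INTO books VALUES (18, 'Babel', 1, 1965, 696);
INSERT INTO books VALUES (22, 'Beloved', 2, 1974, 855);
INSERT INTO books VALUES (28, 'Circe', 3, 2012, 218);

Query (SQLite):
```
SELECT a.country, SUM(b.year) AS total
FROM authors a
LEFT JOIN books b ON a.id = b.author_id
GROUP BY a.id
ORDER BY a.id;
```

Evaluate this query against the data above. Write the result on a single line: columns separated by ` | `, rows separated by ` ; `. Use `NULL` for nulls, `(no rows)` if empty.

LEFT JOIN keeps every authors row; unmatched ones get NULL for books columns.
Group by authors.id and compute SUM(b.year). SUM over an all-NULL group is NULL.
  1: ids {4, 7, 10, 18} → SUM(b.year)=7878
  2: ids {22} → SUM(b.year)=1974
  3: ids {6, 9, 13, 28} → SUM(b.year)=7976

Germany | 7878 ; Brazil | 1974 ; Germany | 7976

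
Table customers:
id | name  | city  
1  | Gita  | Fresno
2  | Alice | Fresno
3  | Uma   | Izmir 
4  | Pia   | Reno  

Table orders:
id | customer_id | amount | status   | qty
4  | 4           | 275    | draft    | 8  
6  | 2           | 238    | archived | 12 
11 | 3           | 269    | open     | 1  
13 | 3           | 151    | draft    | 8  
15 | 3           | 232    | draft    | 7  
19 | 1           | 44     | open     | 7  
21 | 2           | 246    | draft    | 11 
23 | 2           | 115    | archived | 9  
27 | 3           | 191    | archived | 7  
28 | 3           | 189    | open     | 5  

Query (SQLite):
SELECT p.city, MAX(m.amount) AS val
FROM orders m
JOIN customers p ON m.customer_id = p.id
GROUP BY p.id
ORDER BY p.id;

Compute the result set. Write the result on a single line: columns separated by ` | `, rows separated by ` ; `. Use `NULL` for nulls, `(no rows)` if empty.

Fresno | 44 ; Fresno | 246 ; Izmir | 269 ; Reno | 275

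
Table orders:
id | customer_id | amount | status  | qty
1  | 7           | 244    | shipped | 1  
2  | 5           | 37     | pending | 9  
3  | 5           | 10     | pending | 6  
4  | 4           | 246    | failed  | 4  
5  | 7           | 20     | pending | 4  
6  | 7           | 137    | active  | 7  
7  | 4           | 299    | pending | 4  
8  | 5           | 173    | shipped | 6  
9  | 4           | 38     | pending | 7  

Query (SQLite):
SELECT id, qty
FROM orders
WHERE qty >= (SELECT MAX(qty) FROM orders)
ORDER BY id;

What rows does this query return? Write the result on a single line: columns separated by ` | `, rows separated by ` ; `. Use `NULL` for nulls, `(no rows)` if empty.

2 | 9

Scalar subquery: MAX(qty) over all orders rows = 9.
Keep rows where qty >= that value.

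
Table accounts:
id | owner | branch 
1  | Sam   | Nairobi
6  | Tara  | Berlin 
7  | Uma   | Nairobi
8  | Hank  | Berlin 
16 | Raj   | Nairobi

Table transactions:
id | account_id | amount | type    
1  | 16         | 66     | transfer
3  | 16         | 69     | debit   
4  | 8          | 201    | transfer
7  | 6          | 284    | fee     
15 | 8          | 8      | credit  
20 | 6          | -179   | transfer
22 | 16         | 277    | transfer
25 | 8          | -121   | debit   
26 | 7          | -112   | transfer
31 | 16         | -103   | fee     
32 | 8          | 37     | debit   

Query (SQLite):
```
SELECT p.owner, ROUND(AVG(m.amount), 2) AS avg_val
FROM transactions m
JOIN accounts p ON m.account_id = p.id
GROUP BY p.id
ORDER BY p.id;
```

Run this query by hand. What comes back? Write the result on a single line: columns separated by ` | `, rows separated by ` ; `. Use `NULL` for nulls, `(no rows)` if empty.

Join each transactions row to its accounts via account_id.
Group joined rows by accounts.id; compute ROUND(AVG(m.amount), 2) per group.
  6: ids {7, 20} → ROUND(AVG(m.amount), 2)=52.5
  7: ids {26} → ROUND(AVG(m.amount), 2)=-112
  8: ids {4, 15, 25, 32} → ROUND(AVG(m.amount), 2)=31.25
  16: ids {1, 3, 22, 31} → ROUND(AVG(m.amount), 2)=77.25

Tara | 52.5 ; Uma | -112 ; Hank | 31.25 ; Raj | 77.25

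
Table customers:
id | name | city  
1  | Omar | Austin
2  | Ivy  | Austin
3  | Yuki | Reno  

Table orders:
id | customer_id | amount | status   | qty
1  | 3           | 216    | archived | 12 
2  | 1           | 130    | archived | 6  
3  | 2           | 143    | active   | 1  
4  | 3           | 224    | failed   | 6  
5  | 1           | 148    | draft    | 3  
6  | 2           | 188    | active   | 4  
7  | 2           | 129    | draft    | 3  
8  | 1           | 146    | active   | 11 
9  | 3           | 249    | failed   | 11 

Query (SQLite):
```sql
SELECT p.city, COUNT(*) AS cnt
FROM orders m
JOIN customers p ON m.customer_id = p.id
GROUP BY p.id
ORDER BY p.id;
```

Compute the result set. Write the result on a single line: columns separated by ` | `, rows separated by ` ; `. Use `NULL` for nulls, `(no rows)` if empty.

Join each orders row to its customers via customer_id.
Group joined rows by customers.id; compute COUNT(*) per group.
  1: ids {2, 5, 8} → COUNT(*)=3
  2: ids {3, 6, 7} → COUNT(*)=3
  3: ids {1, 4, 9} → COUNT(*)=3

Austin | 3 ; Austin | 3 ; Reno | 3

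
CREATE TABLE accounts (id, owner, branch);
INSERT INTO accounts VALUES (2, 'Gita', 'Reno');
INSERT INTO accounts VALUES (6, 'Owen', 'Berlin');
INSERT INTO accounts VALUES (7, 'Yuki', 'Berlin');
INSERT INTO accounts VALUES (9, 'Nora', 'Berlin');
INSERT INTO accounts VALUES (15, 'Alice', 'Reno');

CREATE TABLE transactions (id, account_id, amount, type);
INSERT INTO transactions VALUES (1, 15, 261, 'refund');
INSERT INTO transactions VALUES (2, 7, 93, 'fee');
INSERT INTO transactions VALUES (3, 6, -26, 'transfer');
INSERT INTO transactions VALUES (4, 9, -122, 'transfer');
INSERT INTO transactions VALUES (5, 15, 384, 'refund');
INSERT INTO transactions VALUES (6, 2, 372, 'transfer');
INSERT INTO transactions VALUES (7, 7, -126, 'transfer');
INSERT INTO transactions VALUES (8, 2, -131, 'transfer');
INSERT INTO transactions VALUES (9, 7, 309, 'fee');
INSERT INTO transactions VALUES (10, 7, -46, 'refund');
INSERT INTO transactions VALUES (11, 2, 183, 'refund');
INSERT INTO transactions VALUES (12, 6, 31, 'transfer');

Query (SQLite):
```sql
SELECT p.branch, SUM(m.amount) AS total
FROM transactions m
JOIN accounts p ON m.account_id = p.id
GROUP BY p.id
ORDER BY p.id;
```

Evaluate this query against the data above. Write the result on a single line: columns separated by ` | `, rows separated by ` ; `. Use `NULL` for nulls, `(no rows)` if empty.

Join each transactions row to its accounts via account_id.
Group joined rows by accounts.id; compute SUM(m.amount) per group.
  2: ids {6, 8, 11} → SUM(m.amount)=424
  6: ids {3, 12} → SUM(m.amount)=5
  7: ids {2, 7, 9, 10} → SUM(m.amount)=230
  9: ids {4} → SUM(m.amount)=-122
  15: ids {1, 5} → SUM(m.amount)=645

Reno | 424 ; Berlin | 5 ; Berlin | 230 ; Berlin | -122 ; Reno | 645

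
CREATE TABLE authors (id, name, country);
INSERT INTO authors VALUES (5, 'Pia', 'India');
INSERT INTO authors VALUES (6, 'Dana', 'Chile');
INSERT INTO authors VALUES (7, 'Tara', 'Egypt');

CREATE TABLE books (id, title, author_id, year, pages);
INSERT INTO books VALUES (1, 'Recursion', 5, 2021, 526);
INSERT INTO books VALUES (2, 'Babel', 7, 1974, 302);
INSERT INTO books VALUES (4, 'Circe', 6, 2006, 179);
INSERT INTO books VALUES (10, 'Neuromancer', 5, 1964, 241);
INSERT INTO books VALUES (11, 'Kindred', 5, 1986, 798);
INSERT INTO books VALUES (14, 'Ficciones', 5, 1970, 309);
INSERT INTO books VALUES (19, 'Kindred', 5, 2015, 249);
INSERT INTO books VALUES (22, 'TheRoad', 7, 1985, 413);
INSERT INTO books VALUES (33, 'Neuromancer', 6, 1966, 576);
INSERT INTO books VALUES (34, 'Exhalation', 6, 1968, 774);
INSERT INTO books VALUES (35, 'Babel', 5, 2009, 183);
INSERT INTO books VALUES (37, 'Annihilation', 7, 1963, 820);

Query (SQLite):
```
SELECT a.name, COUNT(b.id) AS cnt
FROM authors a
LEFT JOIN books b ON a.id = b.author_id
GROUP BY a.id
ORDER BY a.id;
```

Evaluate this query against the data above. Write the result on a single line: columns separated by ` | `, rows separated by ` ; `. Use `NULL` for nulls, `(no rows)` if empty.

LEFT JOIN keeps every authors row; unmatched ones get NULL for books columns.
Group by authors.id and compute COUNT(b.id). COUNT(col) of an all-NULL group is 0.
  5: ids {1, 10, 11, 14, 19, 35} → COUNT(b.id)=6
  6: ids {4, 33, 34} → COUNT(b.id)=3
  7: ids {2, 22, 37} → COUNT(b.id)=3

Pia | 6 ; Dana | 3 ; Tara | 3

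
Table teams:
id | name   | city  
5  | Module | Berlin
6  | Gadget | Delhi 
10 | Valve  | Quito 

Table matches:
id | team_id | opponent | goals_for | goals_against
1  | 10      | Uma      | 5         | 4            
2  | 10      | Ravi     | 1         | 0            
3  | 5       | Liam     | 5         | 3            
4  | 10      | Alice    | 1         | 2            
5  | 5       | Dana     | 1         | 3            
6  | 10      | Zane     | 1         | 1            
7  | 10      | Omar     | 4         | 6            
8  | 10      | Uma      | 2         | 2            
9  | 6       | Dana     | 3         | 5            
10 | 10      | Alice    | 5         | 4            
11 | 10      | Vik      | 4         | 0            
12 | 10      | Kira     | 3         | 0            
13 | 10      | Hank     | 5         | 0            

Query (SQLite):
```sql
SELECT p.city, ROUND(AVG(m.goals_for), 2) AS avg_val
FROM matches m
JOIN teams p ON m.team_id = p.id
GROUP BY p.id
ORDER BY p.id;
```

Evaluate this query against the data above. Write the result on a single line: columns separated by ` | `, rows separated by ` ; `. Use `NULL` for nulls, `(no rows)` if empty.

Berlin | 3 ; Delhi | 3 ; Quito | 3.1

Join each matches row to its teams via team_id.
Group joined rows by teams.id; compute ROUND(AVG(m.goals_for), 2) per group.
  5: ids {3, 5} → ROUND(AVG(m.goals_for), 2)=3
  6: ids {9} → ROUND(AVG(m.goals_for), 2)=3
  10: ids {1, 2, 4, 6, 7, 8, 10, 11, 12, 13} → ROUND(AVG(m.goals_for), 2)=3.1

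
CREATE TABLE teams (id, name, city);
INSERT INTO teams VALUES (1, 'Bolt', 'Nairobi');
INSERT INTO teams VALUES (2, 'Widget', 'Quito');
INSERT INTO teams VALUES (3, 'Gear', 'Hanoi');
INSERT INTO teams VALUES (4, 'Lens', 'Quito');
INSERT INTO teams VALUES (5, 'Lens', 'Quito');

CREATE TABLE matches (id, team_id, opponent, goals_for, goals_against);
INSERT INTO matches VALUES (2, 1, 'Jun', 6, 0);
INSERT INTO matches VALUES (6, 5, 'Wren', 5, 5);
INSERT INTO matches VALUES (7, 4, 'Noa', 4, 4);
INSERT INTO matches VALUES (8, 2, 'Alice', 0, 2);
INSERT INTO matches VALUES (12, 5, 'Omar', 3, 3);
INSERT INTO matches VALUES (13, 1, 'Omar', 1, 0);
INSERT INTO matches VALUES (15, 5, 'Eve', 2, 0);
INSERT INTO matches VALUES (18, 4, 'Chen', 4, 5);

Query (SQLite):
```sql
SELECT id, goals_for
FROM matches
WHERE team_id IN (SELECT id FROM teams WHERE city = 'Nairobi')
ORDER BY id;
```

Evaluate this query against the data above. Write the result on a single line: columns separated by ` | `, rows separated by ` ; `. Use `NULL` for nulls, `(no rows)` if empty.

2 | 6 ; 13 | 1

Inner query: teams.id where city = 'Nairobi'.
Outer: keep matches rows whose team_id is in that set.
Inner query → {1}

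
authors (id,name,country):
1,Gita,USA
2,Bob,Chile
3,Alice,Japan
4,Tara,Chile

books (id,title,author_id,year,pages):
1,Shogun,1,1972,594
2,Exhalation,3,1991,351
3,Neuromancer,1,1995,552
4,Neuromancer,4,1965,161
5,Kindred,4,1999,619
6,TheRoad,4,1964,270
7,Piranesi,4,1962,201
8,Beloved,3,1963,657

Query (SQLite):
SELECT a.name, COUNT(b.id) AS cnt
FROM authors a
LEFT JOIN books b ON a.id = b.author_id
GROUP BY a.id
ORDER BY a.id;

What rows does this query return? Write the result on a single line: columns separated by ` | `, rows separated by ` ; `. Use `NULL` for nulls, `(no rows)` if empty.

Gita | 2 ; Bob | 0 ; Alice | 2 ; Tara | 4

LEFT JOIN keeps every authors row; unmatched ones get NULL for books columns.
Group by authors.id and compute COUNT(b.id). COUNT(col) of an all-NULL group is 0.
  1: ids {1, 3} → COUNT(b.id)=2
  2: ids {—} → COUNT(b.id)=0
  3: ids {2, 8} → COUNT(b.id)=2
  4: ids {4, 5, 6, 7} → COUNT(b.id)=4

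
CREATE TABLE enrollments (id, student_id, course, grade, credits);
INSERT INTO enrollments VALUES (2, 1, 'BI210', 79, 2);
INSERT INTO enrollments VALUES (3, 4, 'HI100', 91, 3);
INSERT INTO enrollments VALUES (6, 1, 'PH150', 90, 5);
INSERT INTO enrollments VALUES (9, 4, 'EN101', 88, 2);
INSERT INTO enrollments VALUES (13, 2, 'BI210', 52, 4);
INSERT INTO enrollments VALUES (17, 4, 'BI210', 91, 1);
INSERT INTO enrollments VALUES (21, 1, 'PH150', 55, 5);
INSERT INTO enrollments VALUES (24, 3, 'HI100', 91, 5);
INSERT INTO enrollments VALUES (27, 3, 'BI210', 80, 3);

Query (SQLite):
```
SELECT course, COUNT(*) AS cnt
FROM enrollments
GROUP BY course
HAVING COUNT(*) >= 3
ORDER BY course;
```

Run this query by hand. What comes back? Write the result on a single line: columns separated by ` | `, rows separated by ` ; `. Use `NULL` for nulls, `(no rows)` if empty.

BI210 | 4

Partition enrollments by course; compute COUNT(*) within each group.
HAVING: keep groups with count ≥ 3.
  BI210: ids {2, 13, 17, 27} → COUNT(*)=4
  EN101: ids {9} → COUNT(*)=1
  HI100: ids {3, 24} → COUNT(*)=2
  PH150: ids {6, 21} → COUNT(*)=2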